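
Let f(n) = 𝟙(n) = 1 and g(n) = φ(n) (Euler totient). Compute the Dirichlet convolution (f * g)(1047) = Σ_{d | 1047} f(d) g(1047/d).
(𝟙 * φ)(1047) = 1047

Divisors of 1047: [1, 3, 349, 1047]. For each d | 1047:
  d = 1: 𝟙(1) · φ(1047/1) = 1 · 696 = 696
  d = 3: 𝟙(3) · φ(1047/3) = 1 · 348 = 348
  d = 349: 𝟙(349) · φ(1047/349) = 1 · 2 = 2
  d = 1047: 𝟙(1047) · φ(1047/1047) = 1 · 1 = 1
Summing: (𝟙 * φ)(1047) = 696 + 348 + 2 + 1 = 1047.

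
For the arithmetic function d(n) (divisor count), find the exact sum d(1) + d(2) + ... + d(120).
Σ_{n ≤ 120} d(n) = 602

Compute d(n) for each 1 ≤ n ≤ 120: d(1) = 1, d(2) = 2, d(3) = 2, d(4) = 3, d(5) = 2, d(6) = 4, d(7) = 2, d(8) = 4, d(9) = 3, d(10) = 4, d(11) = 2, d(12) = 6, d(13) = 2, d(14) = 4, d(15) = 4, d(16) = 5, d(17) = 2, d(18) = 6, d(19) = 2, d(20) = 6, d(21) = 4, d(22) = 4, d(23) = 2, d(24) = 8, d(25) = 3, d(26) = 4, d(27) = 4, d(28) = 6, d(29) = 2, d(30) = 8, d(31) = 2, d(32) = 6, d(33) = 4, d(34) = 4, d(35) = 4, d(36) = 9, d(37) = 2, d(38) = 4, d(39) = 4, d(40) = 8, d(41) = 2, d(42) = 8, d(43) = 2, d(44) = 6, d(45) = 6, d(46) = 4, d(47) = 2, d(48) = 10, d(49) = 3, d(50) = 6, d(51) = 4, d(52) = 6, d(53) = 2, d(54) = 8, d(55) = 4, d(56) = 8, d(57) = 4, d(58) = 4, d(59) = 2, d(60) = 12, d(61) = 2, d(62) = 4, d(63) = 6, d(64) = 7, d(65) = 4, d(66) = 8, d(67) = 2, d(68) = 6, d(69) = 4, d(70) = 8, d(71) = 2, d(72) = 12, d(73) = 2, d(74) = 4, d(75) = 6, d(76) = 6, d(77) = 4, d(78) = 8, d(79) = 2, d(80) = 10, d(81) = 5, d(82) = 4, d(83) = 2, d(84) = 12, d(85) = 4, d(86) = 4, d(87) = 4, d(88) = 8, d(89) = 2, d(90) = 12, d(91) = 4, d(92) = 6, d(93) = 4, d(94) = 4, d(95) = 4, d(96) = 12, d(97) = 2, d(98) = 6, d(99) = 6, d(100) = 9, d(101) = 2, d(102) = 8, d(103) = 2, d(104) = 8, d(105) = 8, d(106) = 4, d(107) = 2, d(108) = 12, d(109) = 2, d(110) = 8, d(111) = 4, d(112) = 10, d(113) = 2, d(114) = 8, d(115) = 4, d(116) = 6, d(117) = 6, d(118) = 4, d(119) = 4, d(120) = 16. Summing all 120 values: 602. (Dirichlet's divisor formula: Σ_{n ≤ x} d(n) = x ln(x) + (2γ − 1) x + O(√x). For x = 120, the asymptotic estimate is ≈ 593.03.)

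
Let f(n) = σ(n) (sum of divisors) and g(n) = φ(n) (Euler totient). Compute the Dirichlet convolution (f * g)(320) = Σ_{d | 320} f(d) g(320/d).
(σ * φ)(320) = 4480

Divisors of 320: [1, 2, 4, 5, 8, 10, 16, 20, 32, 40, 64, 80, 160, 320]. For each d | 320:
  d = 1: σ(1) · φ(320/1) = 1 · 128 = 128
  d = 2: σ(2) · φ(320/2) = 3 · 64 = 192
  d = 4: σ(4) · φ(320/4) = 7 · 32 = 224
  d = 5: σ(5) · φ(320/5) = 6 · 32 = 192
  d = 8: σ(8) · φ(320/8) = 15 · 16 = 240
  d = 10: σ(10) · φ(320/10) = 18 · 16 = 288
  d = 16: σ(16) · φ(320/16) = 31 · 8 = 248
  d = 20: σ(20) · φ(320/20) = 42 · 8 = 336
  d = 32: σ(32) · φ(320/32) = 63 · 4 = 252
  d = 40: σ(40) · φ(320/40) = 90 · 4 = 360
  d = 64: σ(64) · φ(320/64) = 127 · 4 = 508
  d = 80: σ(80) · φ(320/80) = 186 · 2 = 372
  d = 160: σ(160) · φ(320/160) = 378 · 1 = 378
  d = 320: σ(320) · φ(320/320) = 762 · 1 = 762
Summing: (σ * φ)(320) = 128 + 192 + 224 + 192 + 240 + 288 + 248 + 336 + 252 + 360 + 508 + 372 + 378 + 762 = 4480.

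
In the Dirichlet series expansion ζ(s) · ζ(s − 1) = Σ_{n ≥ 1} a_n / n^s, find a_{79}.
σ(79) = 80

In the product (Σ m^0/m^s)(Σ k / k^s) = Σ (Σ_{d | n} d) / n^s, the coefficient of 1/n^s is σ(n) = Σ_{d | n} d. For n = 79, divisors are [1, 79]; summing: σ(79) = 80.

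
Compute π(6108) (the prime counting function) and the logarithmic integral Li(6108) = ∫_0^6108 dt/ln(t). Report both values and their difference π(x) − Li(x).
π(6108) = 796;  Li(6108) ≈ 812.82;  π(x) − Li(x) ≈ -16.82.

Direct count of primes ≤ 6108 gives π(6108) = 796. Numerical evaluation of the logarithmic integral gives Li(6108) ≈ 812.82. The difference π(x) − Li(x) ≈ -16.82 is typically negative for small/moderate x (Li(x) overestimates), though Littlewood's theorem shows this sign changes infinitely often.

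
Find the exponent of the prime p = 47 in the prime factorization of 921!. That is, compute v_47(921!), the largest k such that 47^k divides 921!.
v_47(921!) = 19

Legendre's formula: v_p(n!) = Σ_{k ≥ 1} ⌊n / p^k⌋. For p = 47, n = 921, the terms are:
  ⌊921/47^1⌋ = ⌊921/47⌋ = 19
(the next term ⌊921/47^2⌋ = 0, terminating the sum). Summing: v_47(921!) = 19 = 19.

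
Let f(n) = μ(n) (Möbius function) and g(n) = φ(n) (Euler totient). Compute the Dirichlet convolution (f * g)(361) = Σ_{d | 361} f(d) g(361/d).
(μ * φ)(361) = 324

Divisors of 361: [1, 19, 361]. For each d | 361:
  d = 1: μ(1) · φ(361/1) = 1 · 342 = 342
  d = 19: μ(19) · φ(361/19) = -1 · 18 = -18
  d = 361: μ(361) · φ(361/361) = 0 · 1 = 0
Summing: (μ * φ)(361) = 342 + -18 + 0 = 324.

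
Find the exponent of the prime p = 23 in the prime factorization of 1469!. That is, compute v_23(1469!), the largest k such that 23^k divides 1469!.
v_23(1469!) = 65

Legendre's formula: v_p(n!) = Σ_{k ≥ 1} ⌊n / p^k⌋. For p = 23, n = 1469, the terms are:
  ⌊1469/23^1⌋ = ⌊1469/23⌋ = 63
  ⌊1469/23^2⌋ = ⌊1469/529⌋ = 2
(the next term ⌊1469/23^3⌋ = 0, terminating the sum). Summing: v_23(1469!) = 63 + 2 = 65.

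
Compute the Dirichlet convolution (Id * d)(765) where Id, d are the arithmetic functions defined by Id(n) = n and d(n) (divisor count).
(Id * d)(765) = 2394

Divisors of 765: [1, 3, 5, 9, 15, 17, 45, 51, 85, 153, 255, 765]. For each d | 765:
  d = 1: Id(1) · d(765/1) = 1 · 12 = 12
  d = 3: Id(3) · d(765/3) = 3 · 8 = 24
  d = 5: Id(5) · d(765/5) = 5 · 6 = 30
  d = 9: Id(9) · d(765/9) = 9 · 4 = 36
  d = 15: Id(15) · d(765/15) = 15 · 4 = 60
  d = 17: Id(17) · d(765/17) = 17 · 6 = 102
  d = 45: Id(45) · d(765/45) = 45 · 2 = 90
  d = 51: Id(51) · d(765/51) = 51 · 4 = 204
  d = 85: Id(85) · d(765/85) = 85 · 3 = 255
  d = 153: Id(153) · d(765/153) = 153 · 2 = 306
  d = 255: Id(255) · d(765/255) = 255 · 2 = 510
  d = 765: Id(765) · d(765/765) = 765 · 1 = 765
Summing: (Id * d)(765) = 12 + 24 + 30 + 36 + 60 + 102 + 90 + 204 + 255 + 306 + 510 + 765 = 2394.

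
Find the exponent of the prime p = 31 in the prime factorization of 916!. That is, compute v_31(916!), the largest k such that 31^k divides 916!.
v_31(916!) = 29

Legendre's formula: v_p(n!) = Σ_{k ≥ 1} ⌊n / p^k⌋. For p = 31, n = 916, the terms are:
  ⌊916/31^1⌋ = ⌊916/31⌋ = 29
(the next term ⌊916/31^2⌋ = 0, terminating the sum). Summing: v_31(916!) = 29 = 29.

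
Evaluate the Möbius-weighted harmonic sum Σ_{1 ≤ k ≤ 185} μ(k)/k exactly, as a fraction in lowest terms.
Σ μ(k)/k = -4481120979852480116694118773007716790549280440823659912246175579060127/899557715467591630453369012945614634379252921727391775909918599930435715

Values of μ(k) for 1 ≤ k ≤ 185: μ(1) = 1, μ(2) = -1, μ(3) = -1, μ(5) = -1, μ(6) = 1, μ(7) = -1, μ(10) = 1, μ(11) = -1, μ(13) = -1, μ(14) = 1, μ(15) = 1, μ(17) = -1, μ(19) = -1, μ(21) = 1, μ(22) = 1, μ(23) = -1, μ(26) = 1, μ(29) = -1, μ(30) = -1, μ(31) = -1, μ(33) = 1, μ(34) = 1, μ(35) = 1, μ(37) = -1, μ(38) = 1, μ(39) = 1, μ(41) = -1, μ(42) = -1, μ(43) = -1, μ(46) = 1, μ(47) = -1, μ(51) = 1, μ(53) = -1, μ(55) = 1, μ(57) = 1, μ(58) = 1, μ(59) = -1, μ(61) = -1, μ(62) = 1, μ(65) = 1, μ(66) = -1, μ(67) = -1, μ(69) = 1, μ(70) = -1, μ(71) = -1, μ(73) = -1, μ(74) = 1, μ(77) = 1, μ(78) = -1, μ(79) = -1, μ(82) = 1, μ(83) = -1, μ(85) = 1, μ(86) = 1, μ(87) = 1, μ(89) = -1, μ(91) = 1, μ(93) = 1, μ(94) = 1, μ(95) = 1, μ(97) = -1, μ(101) = -1, μ(102) = -1, μ(103) = -1, μ(105) = -1, μ(106) = 1, μ(107) = -1, μ(109) = -1, μ(110) = -1, μ(111) = 1, μ(113) = -1, μ(114) = -1, μ(115) = 1, μ(118) = 1, μ(119) = 1, μ(122) = 1, μ(123) = 1, μ(127) = -1, μ(129) = 1, μ(130) = -1, μ(131) = -1, μ(133) = 1, μ(134) = 1, μ(137) = -1, μ(138) = -1, μ(139) = -1, μ(141) = 1, μ(142) = 1, μ(143) = 1, μ(145) = 1, μ(146) = 1, μ(149) = -1, μ(151) = -1, μ(154) = -1, μ(155) = 1, μ(157) = -1, μ(158) = 1, μ(159) = 1, μ(161) = 1, μ(163) = -1, μ(165) = -1, μ(166) = 1, μ(167) = -1, μ(170) = -1, μ(173) = -1, μ(174) = -1, μ(177) = 1, μ(178) = 1, μ(179) = -1, μ(181) = -1, μ(182) = -1, μ(183) = 1, μ(185) = 1, with μ = 0 on non-squarefree integers. Summing μ(k)/k for k where μ(k) ≠ 0 gives -4481120979852480116694118773007716790549280440823659912246175579060127/899557715467591630453369012945614634379252921727391775909918599930435715 ≈ -0.0050. (PNT ⟺ this sum → 0 as n → ∞.)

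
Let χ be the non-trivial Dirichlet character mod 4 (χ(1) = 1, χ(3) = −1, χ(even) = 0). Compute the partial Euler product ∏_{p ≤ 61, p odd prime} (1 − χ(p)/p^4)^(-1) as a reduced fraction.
∏ = 81934214988902113115031508050672702841756592198516788686922065253543/82850154482442028729801746725895742819441886414557775886809038848000

The odd primes p ≤ 61 are [3, 5, 7, 11, 13, 17, 19, 23, 29, 31, 37, 41, 43, 47, 53, 59, 61]. For each, χ(p) = 1 if p ≡ 1 mod 4, χ(p) = −1 if p ≡ 3 mod 4. Taking (1 − χ(p)/p^4)^(-1) = p^4/(p^4 − χ(p)): (1 − (-1)/3^4)^(-1) · (1 − (1)/5^4)^(-1) · (1 − (-1)/7^4)^(-1) · (1 − (-1)/11^4)^(-1) · (1 − (1)/13^4)^(-1) · (1 − (1)/17^4)^(-1) · (1 − (-1)/19^4)^(-1) · (1 − (-1)/23^4)^(-1) · (1 − (1)/29^4)^(-1) · (1 − (-1)/31^4)^(-1) · (1 − (1)/37^4)^(-1) · (1 − (1)/41^4)^(-1) · (1 − (-1)/43^4)^(-1) · (1 − (-1)/47^4)^(-1) · (1 − (1)/53^4)^(-1) · (1 − (-1)/59^4)^(-1) · (1 − (1)/61^4)^(-1) = 81934214988902113115031508050672702841756592198516788686922065253543/82850154482442028729801746725895742819441886414557775886809038848000.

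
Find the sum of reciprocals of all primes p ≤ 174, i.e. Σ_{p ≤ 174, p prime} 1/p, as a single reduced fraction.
Σ 1/p = 319420215161551700804173656907103406301944826032199624513259054823197/166589903787325219380851695350896256250980509594874862046961683989710

π(174) = 40, so the primes ≤ 174 are [2, 3, 5, 7, 11, 13, 17, 19, 23, 29, 31, 37, 41, 43, 47, 53, 59, 61, 67, 71, 73, 79, 83, 89, 97, 101, 103, 107, 109, 113, 127, 131, 137, 139, 149, 151, 157, 163, 167, 173]. Summing 1/p over these primes: 319420215161551700804173656907103406301944826032199624513259054823197/166589903787325219380851695350896256250980509594874862046961683989710 ≈ 1.9174. Mertens estimate ln ln(174) + 0.2615 ≈ 1.9023.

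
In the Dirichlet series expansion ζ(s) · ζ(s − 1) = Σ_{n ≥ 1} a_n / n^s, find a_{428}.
σ(428) = 756

In the product (Σ m^0/m^s)(Σ k / k^s) = Σ (Σ_{d | n} d) / n^s, the coefficient of 1/n^s is σ(n) = Σ_{d | n} d. For n = 428, divisors are [1, 2, 4, 107, 214, 428]; summing: σ(428) = 756.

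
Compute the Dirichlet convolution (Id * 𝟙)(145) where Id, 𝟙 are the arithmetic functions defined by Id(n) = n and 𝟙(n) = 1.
(Id * 𝟙)(145) = 180

Divisors of 145: [1, 5, 29, 145]. For each d | 145:
  d = 1: Id(1) · 𝟙(145/1) = 1 · 1 = 1
  d = 5: Id(5) · 𝟙(145/5) = 5 · 1 = 5
  d = 29: Id(29) · 𝟙(145/29) = 29 · 1 = 29
  d = 145: Id(145) · 𝟙(145/145) = 145 · 1 = 145
Summing: (Id * 𝟙)(145) = 1 + 5 + 29 + 145 = 180.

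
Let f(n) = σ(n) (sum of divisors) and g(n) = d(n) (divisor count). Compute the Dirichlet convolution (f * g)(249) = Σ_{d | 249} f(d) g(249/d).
(σ * d)(249) = 516

Divisors of 249: [1, 3, 83, 249]. For each d | 249:
  d = 1: σ(1) · d(249/1) = 1 · 4 = 4
  d = 3: σ(3) · d(249/3) = 4 · 2 = 8
  d = 83: σ(83) · d(249/83) = 84 · 2 = 168
  d = 249: σ(249) · d(249/249) = 336 · 1 = 336
Summing: (σ * d)(249) = 4 + 8 + 168 + 336 = 516.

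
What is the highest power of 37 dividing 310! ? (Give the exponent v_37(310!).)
v_37(310!) = 8

Legendre's formula: v_p(n!) = Σ_{k ≥ 1} ⌊n / p^k⌋. For p = 37, n = 310, the terms are:
  ⌊310/37^1⌋ = ⌊310/37⌋ = 8
(the next term ⌊310/37^2⌋ = 0, terminating the sum). Summing: v_37(310!) = 8 = 8.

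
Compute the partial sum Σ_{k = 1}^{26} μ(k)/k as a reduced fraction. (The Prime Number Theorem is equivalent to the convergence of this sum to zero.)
Σ μ(k)/k = 4165258/111546435

Values of μ(k) for 1 ≤ k ≤ 26: μ(1) = 1, μ(2) = -1, μ(3) = -1, μ(5) = -1, μ(6) = 1, μ(7) = -1, μ(10) = 1, μ(11) = -1, μ(13) = -1, μ(14) = 1, μ(15) = 1, μ(17) = -1, μ(19) = -1, μ(21) = 1, μ(22) = 1, μ(23) = -1, μ(26) = 1, with μ = 0 on non-squarefree integers. Summing μ(k)/k for k where μ(k) ≠ 0 gives 4165258/111546435 ≈ 0.0373. (PNT ⟺ this sum → 0 as n → ∞.)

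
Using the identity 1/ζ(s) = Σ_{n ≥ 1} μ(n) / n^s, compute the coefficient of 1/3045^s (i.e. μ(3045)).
μ(3045) = 1

Factor n = 3045 = 3 · 5 · 7 · 29. μ(n) = 0 if any exponent ≥ 2 (not squarefree); otherwise μ(n) = (−1)^{ω(n)} where ω(n) is the number of distinct prime factors. Applying: μ(3045) = 1.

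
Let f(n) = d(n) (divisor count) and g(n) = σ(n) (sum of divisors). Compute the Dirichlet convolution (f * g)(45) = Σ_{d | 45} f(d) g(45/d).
(d * σ)(45) = 192

Divisors of 45: [1, 3, 5, 9, 15, 45]. For each d | 45:
  d = 1: d(1) · σ(45/1) = 1 · 78 = 78
  d = 3: d(3) · σ(45/3) = 2 · 24 = 48
  d = 5: d(5) · σ(45/5) = 2 · 13 = 26
  d = 9: d(9) · σ(45/9) = 3 · 6 = 18
  d = 15: d(15) · σ(45/15) = 4 · 4 = 16
  d = 45: d(45) · σ(45/45) = 6 · 1 = 6
Summing: (d * σ)(45) = 78 + 48 + 26 + 18 + 16 + 6 = 192.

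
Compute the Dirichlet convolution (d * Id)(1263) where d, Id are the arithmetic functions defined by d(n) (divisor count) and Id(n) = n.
(d * Id)(1263) = 2115

Divisors of 1263: [1, 3, 421, 1263]. For each d | 1263:
  d = 1: d(1) · Id(1263/1) = 1 · 1263 = 1263
  d = 3: d(3) · Id(1263/3) = 2 · 421 = 842
  d = 421: d(421) · Id(1263/421) = 2 · 3 = 6
  d = 1263: d(1263) · Id(1263/1263) = 4 · 1 = 4
Summing: (d * Id)(1263) = 1263 + 842 + 6 + 4 = 2115.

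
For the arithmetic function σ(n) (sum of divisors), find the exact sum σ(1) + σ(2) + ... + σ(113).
Σ_{n ≤ 113} σ(n) = 10513

Compute σ(n) for each 1 ≤ n ≤ 113: σ(1) = 1, σ(2) = 3, σ(3) = 4, σ(4) = 7, σ(5) = 6, σ(6) = 12, σ(7) = 8, σ(8) = 15, σ(9) = 13, σ(10) = 18, σ(11) = 12, σ(12) = 28, σ(13) = 14, σ(14) = 24, σ(15) = 24, σ(16) = 31, σ(17) = 18, σ(18) = 39, σ(19) = 20, σ(20) = 42, σ(21) = 32, σ(22) = 36, σ(23) = 24, σ(24) = 60, σ(25) = 31, σ(26) = 42, σ(27) = 40, σ(28) = 56, σ(29) = 30, σ(30) = 72, σ(31) = 32, σ(32) = 63, σ(33) = 48, σ(34) = 54, σ(35) = 48, σ(36) = 91, σ(37) = 38, σ(38) = 60, σ(39) = 56, σ(40) = 90, σ(41) = 42, σ(42) = 96, σ(43) = 44, σ(44) = 84, σ(45) = 78, σ(46) = 72, σ(47) = 48, σ(48) = 124, σ(49) = 57, σ(50) = 93, σ(51) = 72, σ(52) = 98, σ(53) = 54, σ(54) = 120, σ(55) = 72, σ(56) = 120, σ(57) = 80, σ(58) = 90, σ(59) = 60, σ(60) = 168, σ(61) = 62, σ(62) = 96, σ(63) = 104, σ(64) = 127, σ(65) = 84, σ(66) = 144, σ(67) = 68, σ(68) = 126, σ(69) = 96, σ(70) = 144, σ(71) = 72, σ(72) = 195, σ(73) = 74, σ(74) = 114, σ(75) = 124, σ(76) = 140, σ(77) = 96, σ(78) = 168, σ(79) = 80, σ(80) = 186, σ(81) = 121, σ(82) = 126, σ(83) = 84, σ(84) = 224, σ(85) = 108, σ(86) = 132, σ(87) = 120, σ(88) = 180, σ(89) = 90, σ(90) = 234, σ(91) = 112, σ(92) = 168, σ(93) = 128, σ(94) = 144, σ(95) = 120, σ(96) = 252, σ(97) = 98, σ(98) = 171, σ(99) = 156, σ(100) = 217, σ(101) = 102, σ(102) = 216, σ(103) = 104, σ(104) = 210, σ(105) = 192, σ(106) = 162, σ(107) = 108, σ(108) = 280, σ(109) = 110, σ(110) = 216, σ(111) = 152, σ(112) = 248, σ(113) = 114. Summing all 113 values: 10513. (Average order: Σ_{n ≤ x} σ(n) ~ (π²/12) x². For x = 113, (π²/12)·113² ≈ 10502.08.)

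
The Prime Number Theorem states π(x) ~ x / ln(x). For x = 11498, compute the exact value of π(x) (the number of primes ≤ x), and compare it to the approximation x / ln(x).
π(11498) = 1387;  x/ln(x) ≈ 1229.74;  relative error ≈ 11.34%.

Directly count primes up to 11498: π(11498) = 1387. The PNT approximation gives 11498/ln(11498) ≈ 11498/9.34993 ≈ 1229.74. Relative error (π(x) − x/ln(x)) / π(x) ≈ 11.34%; the approximation is known to undercount slightly (Li(x) is a better estimate).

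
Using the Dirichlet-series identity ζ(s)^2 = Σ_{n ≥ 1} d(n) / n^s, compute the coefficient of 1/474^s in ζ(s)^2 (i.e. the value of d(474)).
d(474) = 8

ζ(s)^2 = (Σ 1/m^s)(Σ 1/k^s). The coefficient of 1/n^s in the product is the number of ordered pairs (m, k) with mk = n, which equals d(n). For n = 474, divisors are [1, 2, 3, 6, 79, 158, 237, 474], so d(474) = 8.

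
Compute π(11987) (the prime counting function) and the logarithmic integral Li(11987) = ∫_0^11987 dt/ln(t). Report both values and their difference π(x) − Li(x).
π(11987) = 1438;  Li(11987) ≈ 1459.72;  π(x) − Li(x) ≈ -21.72.

Direct count of primes ≤ 11987 gives π(11987) = 1438. Numerical evaluation of the logarithmic integral gives Li(11987) ≈ 1459.72. The difference π(x) − Li(x) ≈ -21.72 is typically negative for small/moderate x (Li(x) overestimates), though Littlewood's theorem shows this sign changes infinitely often.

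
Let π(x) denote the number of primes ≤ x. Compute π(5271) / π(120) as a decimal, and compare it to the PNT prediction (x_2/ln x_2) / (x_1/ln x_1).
π(5271)/π(120) = 698/30 ≈ 23.2667;  PNT prediction ≈ 24.5381.

π(120) = 30 and π(5271) = 698, so π(5271)/π(120) ≈ 23.2667. The PNT-predicted ratio is (5271/ln(5271)) / (120/ln(120)) ≈ 24.5381. The two agree to within a few percent, as expected.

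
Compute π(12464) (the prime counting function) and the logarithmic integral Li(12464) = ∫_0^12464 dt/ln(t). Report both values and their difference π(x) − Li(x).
π(12464) = 1487;  Li(12464) ≈ 1510.40;  π(x) − Li(x) ≈ -23.40.

Direct count of primes ≤ 12464 gives π(12464) = 1487. Numerical evaluation of the logarithmic integral gives Li(12464) ≈ 1510.40. The difference π(x) − Li(x) ≈ -23.40 is typically negative for small/moderate x (Li(x) overestimates), though Littlewood's theorem shows this sign changes infinitely often.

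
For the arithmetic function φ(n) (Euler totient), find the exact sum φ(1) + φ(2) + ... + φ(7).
Σ_{n ≤ 7} φ(n) = 18

Compute φ(n) for each 1 ≤ n ≤ 7: φ(1) = 1, φ(2) = 1, φ(3) = 2, φ(4) = 2, φ(5) = 4, φ(6) = 2, φ(7) = 6. Summing all 7 values: 18. (Average order: Σ_{n ≤ x} φ(n) ~ (3/π²) x². For x = 7, (3/π²)·7² ≈ 14.89.)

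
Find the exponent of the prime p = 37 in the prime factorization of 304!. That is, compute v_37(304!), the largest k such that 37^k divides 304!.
v_37(304!) = 8

Legendre's formula: v_p(n!) = Σ_{k ≥ 1} ⌊n / p^k⌋. For p = 37, n = 304, the terms are:
  ⌊304/37^1⌋ = ⌊304/37⌋ = 8
(the next term ⌊304/37^2⌋ = 0, terminating the sum). Summing: v_37(304!) = 8 = 8.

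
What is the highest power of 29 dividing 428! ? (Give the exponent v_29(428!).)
v_29(428!) = 14

Legendre's formula: v_p(n!) = Σ_{k ≥ 1} ⌊n / p^k⌋. For p = 29, n = 428, the terms are:
  ⌊428/29^1⌋ = ⌊428/29⌋ = 14
(the next term ⌊428/29^2⌋ = 0, terminating the sum). Summing: v_29(428!) = 14 = 14.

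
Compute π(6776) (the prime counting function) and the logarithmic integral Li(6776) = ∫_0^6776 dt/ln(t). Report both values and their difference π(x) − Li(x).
π(6776) = 871;  Li(6776) ≈ 888.98;  π(x) − Li(x) ≈ -17.98.

Direct count of primes ≤ 6776 gives π(6776) = 871. Numerical evaluation of the logarithmic integral gives Li(6776) ≈ 888.98. The difference π(x) − Li(x) ≈ -17.98 is typically negative for small/moderate x (Li(x) overestimates), though Littlewood's theorem shows this sign changes infinitely often.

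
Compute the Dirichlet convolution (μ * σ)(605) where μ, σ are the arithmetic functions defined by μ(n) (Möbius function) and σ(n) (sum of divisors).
(μ * σ)(605) = 605

Divisors of 605: [1, 5, 11, 55, 121, 605]. For each d | 605:
  d = 1: μ(1) · σ(605/1) = 1 · 798 = 798
  d = 5: μ(5) · σ(605/5) = -1 · 133 = -133
  d = 11: μ(11) · σ(605/11) = -1 · 72 = -72
  d = 55: μ(55) · σ(605/55) = 1 · 12 = 12
  d = 121: μ(121) · σ(605/121) = 0 · 6 = 0
  d = 605: μ(605) · σ(605/605) = 0 · 1 = 0
Summing: (μ * σ)(605) = 798 + -133 + -72 + 12 + 0 + 0 = 605.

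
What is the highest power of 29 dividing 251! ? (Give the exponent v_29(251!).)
v_29(251!) = 8

Legendre's formula: v_p(n!) = Σ_{k ≥ 1} ⌊n / p^k⌋. For p = 29, n = 251, the terms are:
  ⌊251/29^1⌋ = ⌊251/29⌋ = 8
(the next term ⌊251/29^2⌋ = 0, terminating the sum). Summing: v_29(251!) = 8 = 8.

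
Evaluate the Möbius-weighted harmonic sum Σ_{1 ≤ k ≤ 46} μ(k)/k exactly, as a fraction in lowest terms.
Σ μ(k)/k = 10026981687881/13082761331670030

Values of μ(k) for 1 ≤ k ≤ 46: μ(1) = 1, μ(2) = -1, μ(3) = -1, μ(5) = -1, μ(6) = 1, μ(7) = -1, μ(10) = 1, μ(11) = -1, μ(13) = -1, μ(14) = 1, μ(15) = 1, μ(17) = -1, μ(19) = -1, μ(21) = 1, μ(22) = 1, μ(23) = -1, μ(26) = 1, μ(29) = -1, μ(30) = -1, μ(31) = -1, μ(33) = 1, μ(34) = 1, μ(35) = 1, μ(37) = -1, μ(38) = 1, μ(39) = 1, μ(41) = -1, μ(42) = -1, μ(43) = -1, μ(46) = 1, with μ = 0 on non-squarefree integers. Summing μ(k)/k for k where μ(k) ≠ 0 gives 10026981687881/13082761331670030 ≈ 0.0008. (PNT ⟺ this sum → 0 as n → ∞.)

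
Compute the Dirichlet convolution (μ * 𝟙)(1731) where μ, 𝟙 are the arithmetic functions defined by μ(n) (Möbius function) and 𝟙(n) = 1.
(μ * 𝟙)(1731) = 0

Divisors of 1731: [1, 3, 577, 1731]. For each d | 1731:
  d = 1: μ(1) · 𝟙(1731/1) = 1 · 1 = 1
  d = 3: μ(3) · 𝟙(1731/3) = -1 · 1 = -1
  d = 577: μ(577) · 𝟙(1731/577) = -1 · 1 = -1
  d = 1731: μ(1731) · 𝟙(1731/1731) = 1 · 1 = 1
Summing: (μ * 𝟙)(1731) = 1 + -1 + -1 + 1 = 0.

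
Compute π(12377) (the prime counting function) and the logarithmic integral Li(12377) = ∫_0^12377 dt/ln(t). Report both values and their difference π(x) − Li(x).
π(12377) = 1477;  Li(12377) ≈ 1501.17;  π(x) − Li(x) ≈ -24.17.

Direct count of primes ≤ 12377 gives π(12377) = 1477. Numerical evaluation of the logarithmic integral gives Li(12377) ≈ 1501.17. The difference π(x) − Li(x) ≈ -24.17 is typically negative for small/moderate x (Li(x) overestimates), though Littlewood's theorem shows this sign changes infinitely often.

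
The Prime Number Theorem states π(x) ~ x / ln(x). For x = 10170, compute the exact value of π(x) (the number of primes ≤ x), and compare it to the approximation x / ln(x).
π(10170) = 1249;  x/ln(x) ≈ 1102.18;  relative error ≈ 11.76%.

Directly count primes up to 10170: π(10170) = 1249. The PNT approximation gives 10170/ln(10170) ≈ 10170/9.22720 ≈ 1102.18. Relative error (π(x) − x/ln(x)) / π(x) ≈ 11.76%; the approximation is known to undercount slightly (Li(x) is a better estimate).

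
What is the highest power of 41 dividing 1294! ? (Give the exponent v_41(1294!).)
v_41(1294!) = 31

Legendre's formula: v_p(n!) = Σ_{k ≥ 1} ⌊n / p^k⌋. For p = 41, n = 1294, the terms are:
  ⌊1294/41^1⌋ = ⌊1294/41⌋ = 31
(the next term ⌊1294/41^2⌋ = 0, terminating the sum). Summing: v_41(1294!) = 31 = 31.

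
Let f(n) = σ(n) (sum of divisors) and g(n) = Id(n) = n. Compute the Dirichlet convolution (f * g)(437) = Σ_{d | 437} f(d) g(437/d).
(σ * Id)(437) = 1833

Divisors of 437: [1, 19, 23, 437]. For each d | 437:
  d = 1: σ(1) · Id(437/1) = 1 · 437 = 437
  d = 19: σ(19) · Id(437/19) = 20 · 23 = 460
  d = 23: σ(23) · Id(437/23) = 24 · 19 = 456
  d = 437: σ(437) · Id(437/437) = 480 · 1 = 480
Summing: (σ * Id)(437) = 437 + 460 + 456 + 480 = 1833.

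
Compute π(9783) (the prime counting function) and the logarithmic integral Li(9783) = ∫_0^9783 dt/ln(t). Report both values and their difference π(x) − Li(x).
π(9783) = 1206;  Li(9783) ≈ 1222.55;  π(x) − Li(x) ≈ -16.55.

Direct count of primes ≤ 9783 gives π(9783) = 1206. Numerical evaluation of the logarithmic integral gives Li(9783) ≈ 1222.55. The difference π(x) − Li(x) ≈ -16.55 is typically negative for small/moderate x (Li(x) overestimates), though Littlewood's theorem shows this sign changes infinitely often.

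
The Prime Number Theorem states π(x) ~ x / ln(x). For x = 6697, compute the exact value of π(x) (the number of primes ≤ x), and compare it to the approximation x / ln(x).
π(6697) = 863;  x/ln(x) ≈ 760.21;  relative error ≈ 11.91%.

Directly count primes up to 6697: π(6697) = 863. The PNT approximation gives 6697/ln(6697) ≈ 6697/8.80941 ≈ 760.21. Relative error (π(x) − x/ln(x)) / π(x) ≈ 11.91%; the approximation is known to undercount slightly (Li(x) is a better estimate).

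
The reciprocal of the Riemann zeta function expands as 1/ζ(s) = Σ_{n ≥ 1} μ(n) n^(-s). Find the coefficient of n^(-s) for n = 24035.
μ(24035) = 1

Factor n = 24035 = 5 · 11 · 19 · 23. μ(n) = 0 if any exponent ≥ 2 (not squarefree); otherwise μ(n) = (−1)^{ω(n)} where ω(n) is the number of distinct prime factors. Applying: μ(24035) = 1.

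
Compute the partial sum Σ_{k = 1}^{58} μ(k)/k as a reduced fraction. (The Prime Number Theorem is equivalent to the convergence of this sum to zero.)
Σ μ(k)/k = 540928002430567981/16294579238595022365

Values of μ(k) for 1 ≤ k ≤ 58: μ(1) = 1, μ(2) = -1, μ(3) = -1, μ(5) = -1, μ(6) = 1, μ(7) = -1, μ(10) = 1, μ(11) = -1, μ(13) = -1, μ(14) = 1, μ(15) = 1, μ(17) = -1, μ(19) = -1, μ(21) = 1, μ(22) = 1, μ(23) = -1, μ(26) = 1, μ(29) = -1, μ(30) = -1, μ(31) = -1, μ(33) = 1, μ(34) = 1, μ(35) = 1, μ(37) = -1, μ(38) = 1, μ(39) = 1, μ(41) = -1, μ(42) = -1, μ(43) = -1, μ(46) = 1, μ(47) = -1, μ(51) = 1, μ(53) = -1, μ(55) = 1, μ(57) = 1, μ(58) = 1, with μ = 0 on non-squarefree integers. Summing μ(k)/k for k where μ(k) ≠ 0 gives 540928002430567981/16294579238595022365 ≈ 0.0332. (PNT ⟺ this sum → 0 as n → ∞.)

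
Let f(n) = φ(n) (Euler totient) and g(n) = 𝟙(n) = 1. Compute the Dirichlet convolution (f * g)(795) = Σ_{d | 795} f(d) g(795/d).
(φ * 𝟙)(795) = 795

Divisors of 795: [1, 3, 5, 15, 53, 159, 265, 795]. For each d | 795:
  d = 1: φ(1) · 𝟙(795/1) = 1 · 1 = 1
  d = 3: φ(3) · 𝟙(795/3) = 2 · 1 = 2
  d = 5: φ(5) · 𝟙(795/5) = 4 · 1 = 4
  d = 15: φ(15) · 𝟙(795/15) = 8 · 1 = 8
  d = 53: φ(53) · 𝟙(795/53) = 52 · 1 = 52
  d = 159: φ(159) · 𝟙(795/159) = 104 · 1 = 104
  d = 265: φ(265) · 𝟙(795/265) = 208 · 1 = 208
  d = 795: φ(795) · 𝟙(795/795) = 416 · 1 = 416
Summing: (φ * 𝟙)(795) = 1 + 2 + 4 + 8 + 52 + 104 + 208 + 416 = 795.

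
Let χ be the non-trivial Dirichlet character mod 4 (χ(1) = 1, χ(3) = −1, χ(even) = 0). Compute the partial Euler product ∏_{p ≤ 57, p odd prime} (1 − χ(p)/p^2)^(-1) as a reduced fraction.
∏ = 6080498115610191266973991/6635764829241999360000000

The odd primes p ≤ 57 are [3, 5, 7, 11, 13, 17, 19, 23, 29, 31, 37, 41, 43, 47, 53]. For each, χ(p) = 1 if p ≡ 1 mod 4, χ(p) = −1 if p ≡ 3 mod 4. Taking (1 − χ(p)/p^2)^(-1) = p^2/(p^2 − χ(p)): (1 − (-1)/3^2)^(-1) · (1 − (1)/5^2)^(-1) · (1 − (-1)/7^2)^(-1) · (1 − (-1)/11^2)^(-1) · (1 − (1)/13^2)^(-1) · (1 − (1)/17^2)^(-1) · (1 − (-1)/19^2)^(-1) · (1 − (-1)/23^2)^(-1) · (1 − (1)/29^2)^(-1) · (1 − (-1)/31^2)^(-1) · (1 − (1)/37^2)^(-1) · (1 − (1)/41^2)^(-1) · (1 − (-1)/43^2)^(-1) · (1 − (-1)/47^2)^(-1) · (1 − (1)/53^2)^(-1) = 6080498115610191266973991/6635764829241999360000000.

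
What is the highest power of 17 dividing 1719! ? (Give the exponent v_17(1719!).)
v_17(1719!) = 106

Legendre's formula: v_p(n!) = Σ_{k ≥ 1} ⌊n / p^k⌋. For p = 17, n = 1719, the terms are:
  ⌊1719/17^1⌋ = ⌊1719/17⌋ = 101
  ⌊1719/17^2⌋ = ⌊1719/289⌋ = 5
(the next term ⌊1719/17^3⌋ = 0, terminating the sum). Summing: v_17(1719!) = 101 + 5 = 106.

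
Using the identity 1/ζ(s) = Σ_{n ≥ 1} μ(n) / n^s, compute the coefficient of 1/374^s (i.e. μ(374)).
μ(374) = -1

Factor n = 374 = 2 · 11 · 17. μ(n) = 0 if any exponent ≥ 2 (not squarefree); otherwise μ(n) = (−1)^{ω(n)} where ω(n) is the number of distinct prime factors. Applying: μ(374) = -1.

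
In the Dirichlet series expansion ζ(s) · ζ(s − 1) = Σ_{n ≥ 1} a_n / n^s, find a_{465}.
σ(465) = 768

In the product (Σ m^0/m^s)(Σ k / k^s) = Σ (Σ_{d | n} d) / n^s, the coefficient of 1/n^s is σ(n) = Σ_{d | n} d. For n = 465, divisors are [1, 3, 5, 15, 31, 93, 155, 465]; summing: σ(465) = 768.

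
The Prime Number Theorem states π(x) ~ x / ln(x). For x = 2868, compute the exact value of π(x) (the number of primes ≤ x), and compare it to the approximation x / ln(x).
π(2868) = 416;  x/ln(x) ≈ 360.24;  relative error ≈ 13.40%.

Directly count primes up to 2868: π(2868) = 416. The PNT approximation gives 2868/ln(2868) ≈ 2868/7.96137 ≈ 360.24. Relative error (π(x) − x/ln(x)) / π(x) ≈ 13.40%; the approximation is known to undercount slightly (Li(x) is a better estimate).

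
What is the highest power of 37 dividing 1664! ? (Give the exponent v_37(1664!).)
v_37(1664!) = 45

Legendre's formula: v_p(n!) = Σ_{k ≥ 1} ⌊n / p^k⌋. For p = 37, n = 1664, the terms are:
  ⌊1664/37^1⌋ = ⌊1664/37⌋ = 44
  ⌊1664/37^2⌋ = ⌊1664/1369⌋ = 1
(the next term ⌊1664/37^3⌋ = 0, terminating the sum). Summing: v_37(1664!) = 44 + 1 = 45.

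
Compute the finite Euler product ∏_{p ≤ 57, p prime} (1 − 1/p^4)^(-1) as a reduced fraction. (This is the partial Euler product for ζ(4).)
∏ = 750937919501355467062347671738968589096863062629/693820677147413996973765862820413440000000000000

The primes p ≤ 57 are [2, 3, 5, 7, 11, 13, 17, 19, 23, 29, 31, 37, 41, 43, 47, 53]. For each prime, (1 − 1/p^4)^(-1) = p^4 / (p^4 − 1). The product is (1 − 1/2^4)^(-1), (1 − 1/3^4)^(-1), (1 − 1/5^4)^(-1), (1 − 1/7^4)^(-1), (1 − 1/11^4)^(-1), (1 − 1/13^4)^(-1), (1 − 1/17^4)^(-1), (1 − 1/19^4)^(-1), (1 − 1/23^4)^(-1), (1 − 1/29^4)^(-1), (1 − 1/31^4)^(-1), (1 − 1/37^4)^(-1), (1 − 1/41^4)^(-1), (1 − 1/43^4)^(-1), (1 − 1/47^4)^(-1), (1 − 1/53^4)^(-1) = ∏ p^4 / (p^4 − 1) = 750937919501355467062347671738968589096863062629/693820677147413996973765862820413440000000000000.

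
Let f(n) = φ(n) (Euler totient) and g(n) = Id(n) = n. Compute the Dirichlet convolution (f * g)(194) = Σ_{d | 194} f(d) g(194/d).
(φ * Id)(194) = 579

Divisors of 194: [1, 2, 97, 194]. For each d | 194:
  d = 1: φ(1) · Id(194/1) = 1 · 194 = 194
  d = 2: φ(2) · Id(194/2) = 1 · 97 = 97
  d = 97: φ(97) · Id(194/97) = 96 · 2 = 192
  d = 194: φ(194) · Id(194/194) = 96 · 1 = 96
Summing: (φ * Id)(194) = 194 + 97 + 192 + 96 = 579.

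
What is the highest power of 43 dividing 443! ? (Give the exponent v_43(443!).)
v_43(443!) = 10

Legendre's formula: v_p(n!) = Σ_{k ≥ 1} ⌊n / p^k⌋. For p = 43, n = 443, the terms are:
  ⌊443/43^1⌋ = ⌊443/43⌋ = 10
(the next term ⌊443/43^2⌋ = 0, terminating the sum). Summing: v_43(443!) = 10 = 10.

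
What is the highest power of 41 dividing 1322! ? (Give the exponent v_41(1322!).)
v_41(1322!) = 32

Legendre's formula: v_p(n!) = Σ_{k ≥ 1} ⌊n / p^k⌋. For p = 41, n = 1322, the terms are:
  ⌊1322/41^1⌋ = ⌊1322/41⌋ = 32
(the next term ⌊1322/41^2⌋ = 0, terminating the sum). Summing: v_41(1322!) = 32 = 32.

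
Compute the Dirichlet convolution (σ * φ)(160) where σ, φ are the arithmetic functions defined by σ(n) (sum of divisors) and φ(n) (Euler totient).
(σ * φ)(160) = 1920

Divisors of 160: [1, 2, 4, 5, 8, 10, 16, 20, 32, 40, 80, 160]. For each d | 160:
  d = 1: σ(1) · φ(160/1) = 1 · 64 = 64
  d = 2: σ(2) · φ(160/2) = 3 · 32 = 96
  d = 4: σ(4) · φ(160/4) = 7 · 16 = 112
  d = 5: σ(5) · φ(160/5) = 6 · 16 = 96
  d = 8: σ(8) · φ(160/8) = 15 · 8 = 120
  d = 10: σ(10) · φ(160/10) = 18 · 8 = 144
  d = 16: σ(16) · φ(160/16) = 31 · 4 = 124
  d = 20: σ(20) · φ(160/20) = 42 · 4 = 168
  d = 32: σ(32) · φ(160/32) = 63 · 4 = 252
  d = 40: σ(40) · φ(160/40) = 90 · 2 = 180
  d = 80: σ(80) · φ(160/80) = 186 · 1 = 186
  d = 160: σ(160) · φ(160/160) = 378 · 1 = 378
Summing: (σ * φ)(160) = 64 + 96 + 112 + 96 + 120 + 144 + 124 + 168 + 252 + 180 + 186 + 378 = 1920.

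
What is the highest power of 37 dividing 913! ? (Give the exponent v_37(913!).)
v_37(913!) = 24

Legendre's formula: v_p(n!) = Σ_{k ≥ 1} ⌊n / p^k⌋. For p = 37, n = 913, the terms are:
  ⌊913/37^1⌋ = ⌊913/37⌋ = 24
(the next term ⌊913/37^2⌋ = 0, terminating the sum). Summing: v_37(913!) = 24 = 24.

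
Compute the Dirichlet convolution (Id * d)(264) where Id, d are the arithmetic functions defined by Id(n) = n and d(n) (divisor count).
(Id * d)(264) = 1690

Divisors of 264: [1, 2, 3, 4, 6, 8, 11, 12, 22, 24, 33, 44, 66, 88, 132, 264]. For each d | 264:
  d = 1: Id(1) · d(264/1) = 1 · 16 = 16
  d = 2: Id(2) · d(264/2) = 2 · 12 = 24
  d = 3: Id(3) · d(264/3) = 3 · 8 = 24
  d = 4: Id(4) · d(264/4) = 4 · 8 = 32
  d = 6: Id(6) · d(264/6) = 6 · 6 = 36
  d = 8: Id(8) · d(264/8) = 8 · 4 = 32
  d = 11: Id(11) · d(264/11) = 11 · 8 = 88
  d = 12: Id(12) · d(264/12) = 12 · 4 = 48
  d = 22: Id(22) · d(264/22) = 22 · 6 = 132
  d = 24: Id(24) · d(264/24) = 24 · 2 = 48
  d = 33: Id(33) · d(264/33) = 33 · 4 = 132
  d = 44: Id(44) · d(264/44) = 44 · 4 = 176
  d = 66: Id(66) · d(264/66) = 66 · 3 = 198
  d = 88: Id(88) · d(264/88) = 88 · 2 = 176
  d = 132: Id(132) · d(264/132) = 132 · 2 = 264
  d = 264: Id(264) · d(264/264) = 264 · 1 = 264
Summing: (Id * d)(264) = 16 + 24 + 24 + 32 + 36 + 32 + 88 + 48 + 132 + 48 + 132 + 176 + 198 + 176 + 264 + 264 = 1690.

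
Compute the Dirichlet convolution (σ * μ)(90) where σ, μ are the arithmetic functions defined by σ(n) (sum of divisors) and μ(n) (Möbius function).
(σ * μ)(90) = 90

Divisors of 90: [1, 2, 3, 5, 6, 9, 10, 15, 18, 30, 45, 90]. For each d | 90:
  d = 1: σ(1) · μ(90/1) = 1 · 0 = 0
  d = 2: σ(2) · μ(90/2) = 3 · 0 = 0
  d = 3: σ(3) · μ(90/3) = 4 · -1 = -4
  d = 5: σ(5) · μ(90/5) = 6 · 0 = 0
  d = 6: σ(6) · μ(90/6) = 12 · 1 = 12
  d = 9: σ(9) · μ(90/9) = 13 · 1 = 13
  d = 10: σ(10) · μ(90/10) = 18 · 0 = 0
  d = 15: σ(15) · μ(90/15) = 24 · 1 = 24
  d = 18: σ(18) · μ(90/18) = 39 · -1 = -39
  d = 30: σ(30) · μ(90/30) = 72 · -1 = -72
  d = 45: σ(45) · μ(90/45) = 78 · -1 = -78
  d = 90: σ(90) · μ(90/90) = 234 · 1 = 234
Summing: (σ * μ)(90) = 0 + 0 + -4 + 0 + 12 + 13 + 0 + 24 + -39 + -72 + -78 + 234 = 90.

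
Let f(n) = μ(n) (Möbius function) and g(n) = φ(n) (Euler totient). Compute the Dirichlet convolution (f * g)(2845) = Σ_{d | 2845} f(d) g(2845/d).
(μ * φ)(2845) = 1701

Divisors of 2845: [1, 5, 569, 2845]. For each d | 2845:
  d = 1: μ(1) · φ(2845/1) = 1 · 2272 = 2272
  d = 5: μ(5) · φ(2845/5) = -1 · 568 = -568
  d = 569: μ(569) · φ(2845/569) = -1 · 4 = -4
  d = 2845: μ(2845) · φ(2845/2845) = 1 · 1 = 1
Summing: (μ * φ)(2845) = 2272 + -568 + -4 + 1 = 1701.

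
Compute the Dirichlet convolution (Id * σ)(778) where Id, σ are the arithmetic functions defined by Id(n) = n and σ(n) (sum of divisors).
(Id * σ)(778) = 3895

Divisors of 778: [1, 2, 389, 778]. For each d | 778:
  d = 1: Id(1) · σ(778/1) = 1 · 1170 = 1170
  d = 2: Id(2) · σ(778/2) = 2 · 390 = 780
  d = 389: Id(389) · σ(778/389) = 389 · 3 = 1167
  d = 778: Id(778) · σ(778/778) = 778 · 1 = 778
Summing: (Id * σ)(778) = 1170 + 780 + 1167 + 778 = 3895.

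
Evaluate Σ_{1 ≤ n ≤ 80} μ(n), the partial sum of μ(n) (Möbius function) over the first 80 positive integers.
Σ_{n ≤ 80} μ(n) = -4

Compute μ(n) for each 1 ≤ n ≤ 80: μ(1) = 1, μ(2) = -1, μ(3) = -1, μ(4) = 0, μ(5) = -1, μ(6) = 1, μ(7) = -1, μ(8) = 0, μ(9) = 0, μ(10) = 1, μ(11) = -1, μ(12) = 0, μ(13) = -1, μ(14) = 1, μ(15) = 1, μ(16) = 0, μ(17) = -1, μ(18) = 0, μ(19) = -1, μ(20) = 0, μ(21) = 1, μ(22) = 1, μ(23) = -1, μ(24) = 0, μ(25) = 0, μ(26) = 1, μ(27) = 0, μ(28) = 0, μ(29) = -1, μ(30) = -1, μ(31) = -1, μ(32) = 0, μ(33) = 1, μ(34) = 1, μ(35) = 1, μ(36) = 0, μ(37) = -1, μ(38) = 1, μ(39) = 1, μ(40) = 0, μ(41) = -1, μ(42) = -1, μ(43) = -1, μ(44) = 0, μ(45) = 0, μ(46) = 1, μ(47) = -1, μ(48) = 0, μ(49) = 0, μ(50) = 0, μ(51) = 1, μ(52) = 0, μ(53) = -1, μ(54) = 0, μ(55) = 1, μ(56) = 0, μ(57) = 1, μ(58) = 1, μ(59) = -1, μ(60) = 0, μ(61) = -1, μ(62) = 1, μ(63) = 0, μ(64) = 0, μ(65) = 1, μ(66) = -1, μ(67) = -1, μ(68) = 0, μ(69) = 1, μ(70) = -1, μ(71) = -1, μ(72) = 0, μ(73) = -1, μ(74) = 1, μ(75) = 0, μ(76) = 0, μ(77) = 1, μ(78) = -1, μ(79) = -1, μ(80) = 0. Summing all 80 values: -4. (Mertens function M(x) = Σ_{n ≤ x} μ(n); on average M(x) should be small (PNT ⟺ M(x) = o(x)).)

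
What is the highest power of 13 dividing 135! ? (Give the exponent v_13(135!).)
v_13(135!) = 10

Legendre's formula: v_p(n!) = Σ_{k ≥ 1} ⌊n / p^k⌋. For p = 13, n = 135, the terms are:
  ⌊135/13^1⌋ = ⌊135/13⌋ = 10
(the next term ⌊135/13^2⌋ = 0, terminating the sum). Summing: v_13(135!) = 10 = 10.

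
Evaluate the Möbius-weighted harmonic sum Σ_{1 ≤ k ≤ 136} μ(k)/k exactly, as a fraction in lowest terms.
Σ μ(k)/k = 1798157260399775266990045811129040783798487774562/262948239526313870385685898536205956450305483726315

Values of μ(k) for 1 ≤ k ≤ 136: μ(1) = 1, μ(2) = -1, μ(3) = -1, μ(5) = -1, μ(6) = 1, μ(7) = -1, μ(10) = 1, μ(11) = -1, μ(13) = -1, μ(14) = 1, μ(15) = 1, μ(17) = -1, μ(19) = -1, μ(21) = 1, μ(22) = 1, μ(23) = -1, μ(26) = 1, μ(29) = -1, μ(30) = -1, μ(31) = -1, μ(33) = 1, μ(34) = 1, μ(35) = 1, μ(37) = -1, μ(38) = 1, μ(39) = 1, μ(41) = -1, μ(42) = -1, μ(43) = -1, μ(46) = 1, μ(47) = -1, μ(51) = 1, μ(53) = -1, μ(55) = 1, μ(57) = 1, μ(58) = 1, μ(59) = -1, μ(61) = -1, μ(62) = 1, μ(65) = 1, μ(66) = -1, μ(67) = -1, μ(69) = 1, μ(70) = -1, μ(71) = -1, μ(73) = -1, μ(74) = 1, μ(77) = 1, μ(78) = -1, μ(79) = -1, μ(82) = 1, μ(83) = -1, μ(85) = 1, μ(86) = 1, μ(87) = 1, μ(89) = -1, μ(91) = 1, μ(93) = 1, μ(94) = 1, μ(95) = 1, μ(97) = -1, μ(101) = -1, μ(102) = -1, μ(103) = -1, μ(105) = -1, μ(106) = 1, μ(107) = -1, μ(109) = -1, μ(110) = -1, μ(111) = 1, μ(113) = -1, μ(114) = -1, μ(115) = 1, μ(118) = 1, μ(119) = 1, μ(122) = 1, μ(123) = 1, μ(127) = -1, μ(129) = 1, μ(130) = -1, μ(131) = -1, μ(133) = 1, μ(134) = 1, with μ = 0 on non-squarefree integers. Summing μ(k)/k for k where μ(k) ≠ 0 gives 1798157260399775266990045811129040783798487774562/262948239526313870385685898536205956450305483726315 ≈ 0.0068. (PNT ⟺ this sum → 0 as n → ∞.)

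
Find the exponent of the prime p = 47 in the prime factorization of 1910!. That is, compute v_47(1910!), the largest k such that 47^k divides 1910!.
v_47(1910!) = 40

Legendre's formula: v_p(n!) = Σ_{k ≥ 1} ⌊n / p^k⌋. For p = 47, n = 1910, the terms are:
  ⌊1910/47^1⌋ = ⌊1910/47⌋ = 40
(the next term ⌊1910/47^2⌋ = 0, terminating the sum). Summing: v_47(1910!) = 40 = 40.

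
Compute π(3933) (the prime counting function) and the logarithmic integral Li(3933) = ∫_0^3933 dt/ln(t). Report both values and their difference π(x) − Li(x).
π(3933) = 546;  Li(3933) ≈ 557.28;  π(x) − Li(x) ≈ -11.28.

Direct count of primes ≤ 3933 gives π(3933) = 546. Numerical evaluation of the logarithmic integral gives Li(3933) ≈ 557.28. The difference π(x) − Li(x) ≈ -11.28 is typically negative for small/moderate x (Li(x) overestimates), though Littlewood's theorem shows this sign changes infinitely often.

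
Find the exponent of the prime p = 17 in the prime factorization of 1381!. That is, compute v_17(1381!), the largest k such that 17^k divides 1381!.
v_17(1381!) = 85

Legendre's formula: v_p(n!) = Σ_{k ≥ 1} ⌊n / p^k⌋. For p = 17, n = 1381, the terms are:
  ⌊1381/17^1⌋ = ⌊1381/17⌋ = 81
  ⌊1381/17^2⌋ = ⌊1381/289⌋ = 4
(the next term ⌊1381/17^3⌋ = 0, terminating the sum). Summing: v_17(1381!) = 81 + 4 = 85.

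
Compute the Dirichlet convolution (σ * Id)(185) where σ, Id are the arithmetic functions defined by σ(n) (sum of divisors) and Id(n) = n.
(σ * Id)(185) = 825

Divisors of 185: [1, 5, 37, 185]. For each d | 185:
  d = 1: σ(1) · Id(185/1) = 1 · 185 = 185
  d = 5: σ(5) · Id(185/5) = 6 · 37 = 222
  d = 37: σ(37) · Id(185/37) = 38 · 5 = 190
  d = 185: σ(185) · Id(185/185) = 228 · 1 = 228
Summing: (σ * Id)(185) = 185 + 222 + 190 + 228 = 825.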